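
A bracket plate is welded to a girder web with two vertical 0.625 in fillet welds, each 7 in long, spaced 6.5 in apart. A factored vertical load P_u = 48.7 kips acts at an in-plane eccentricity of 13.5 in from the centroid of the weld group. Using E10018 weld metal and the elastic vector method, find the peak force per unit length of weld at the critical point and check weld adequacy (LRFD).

E100XX → F_EXX = 100 ksi.
Total weld length L_w = 14 in. Treat welds as unit-width lines.
Polar moment about centroid: J = 2[d³/12 + d(b/2)²] = 2[7³/12 + 7×3.25²] = 205 in³.
Direct shear f_v = P/L_w = 48.7 / 14 = 3.479 kip/in (vertical).
Torsion M = P·e = 48.7 × 13.5 = 657.45 kip·in.
Critical point at (x, y) = (3.25, 3.5) from centroid. f_tx = M·y/J = 11.22 kip/in; f_ty = M·x/J = 10.42 kip/in.
Resultant f_max = √[f_tx² + (f_v + f_ty)²] = √[11.22² + (3.479 + 10.42)²] = 17.86 kip/in.
Capacity per unit length: φr_n = 0.75 × 0.6 × 100 × (0.707 × 0.625) = 19.88 kip/in.
17.86 ≤ 19.88 → adequate.

f_max ≈ 17.9 kip/in; adequate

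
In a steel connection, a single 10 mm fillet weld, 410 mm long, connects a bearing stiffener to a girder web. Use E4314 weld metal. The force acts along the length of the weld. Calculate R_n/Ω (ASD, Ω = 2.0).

E43XX → F_EXX = 430 MPa.
Effective throat t_e = 0.707 × 10 = 7.07 mm.
Total length L = 410 mm; A_we = 7.07 × 410 = 2899 mm².
F_nw = 0.6 F_EXX = 0.6 × 430 = 258 MPa.
R_n = 258 × 2899 × 10⁻³ = 747.9 kN; R_n/Ω = 747.9/2.0 = 373.9 kN.

R_n/Ω ≈ 374 kN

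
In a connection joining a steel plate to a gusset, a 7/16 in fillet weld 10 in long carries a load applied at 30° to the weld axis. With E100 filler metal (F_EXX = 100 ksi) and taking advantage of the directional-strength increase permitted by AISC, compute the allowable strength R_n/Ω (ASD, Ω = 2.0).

t_e = 0.707 × 0.4375 = 0.3093 in; A_we = 0.3093 × 10 = 3.093 in².
Directional factor: 1.0 + 0.5 sin^1.5(30°) = 1.177.
F_nw = 0.6 × 100 × 1.177 = 70.61 ksi.
R_n/Ω = (70.61 × 3.093) / 2.0 = 109.2 kip.

R_n/Ω ≈ 109 kip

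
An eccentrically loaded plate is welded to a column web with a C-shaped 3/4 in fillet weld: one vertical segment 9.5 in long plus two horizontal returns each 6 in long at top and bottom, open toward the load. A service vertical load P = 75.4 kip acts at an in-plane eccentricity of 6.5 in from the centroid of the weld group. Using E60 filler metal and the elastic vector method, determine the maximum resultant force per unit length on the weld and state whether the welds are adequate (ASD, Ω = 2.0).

E60XX → F_EXX = 60 ksi.
Total weld length L_w = 21.5 in. Treat welds as unit-width lines.
Centroid: x̄ = 2×6×3 / 21.5 = 1.674 in from the vertical weld.
Polar moment about centroid: J = I_x + I_y = [9.5³/12 + 2×6×4.75²] + [9.5×1.674² + 2(6³/12 + 6×1.326²)] = 425.9 in³.
Direct shear f_v = P/L_w = 75.4 / 21.5 = 3.507 kip/in (vertical).
Torsion M = P·e = 75.4 × 6.5 = 490.1 kip·in.
Critical point at (x, y) = (4.326, 4.75) from centroid. f_tx = M·y/J = 5.466 kip/in; f_ty = M·x/J = 4.977 kip/in.
Resultant f_max = √[f_tx² + (f_v + f_ty)²] = √[5.466² + (3.507 + 4.977)²] = 10.09 kip/in.
Capacity per unit length: r_n/Ω = (1/2.0) × 0.6 × 60 × (0.707 × 0.75) = 9.544 kip/in.
10.09 > 9.544 → NOT adequate.

f_max ≈ 10.1 kip/in; NOT adequate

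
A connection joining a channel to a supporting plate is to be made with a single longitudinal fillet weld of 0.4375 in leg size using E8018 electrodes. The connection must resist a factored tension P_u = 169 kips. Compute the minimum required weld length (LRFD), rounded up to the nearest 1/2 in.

L = 15.5 in

E80XX → F_EXX = 80 ksi.
Throat t_e = 0.707 × 0.4375 = 0.3093 in.
φr_n = 0.75 × 0.6 × 80 × 0.3093 = 11.14 kips/in.
L_req = P_u / φr_n = 169 / 11.14 = 15.18 in total.
Round up → use L = 15.5 in.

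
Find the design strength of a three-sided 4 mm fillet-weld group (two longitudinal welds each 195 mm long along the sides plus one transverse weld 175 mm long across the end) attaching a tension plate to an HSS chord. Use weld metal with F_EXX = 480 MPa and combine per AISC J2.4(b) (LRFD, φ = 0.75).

φR_n ≈ 363 kN

t_e = 0.707 × 4 = 2.828 mm.
R_nwl = 0.6 × 480 × 2.828 × 390 × 10⁻³ = 317.6 kN (longitudinal, 2 welds).
R_nwt = 0.6 × 480 × 2.828 × 175 × 10⁻³ = 142.5 kN (transverse, base value).
(i) R_nwl + R_nwt = 460.2 kN; (ii) 0.85 R_nwl + 1.5 R_nwt = 483.8 kN.
R_n = max = 483.8 kN [governs: (ii)]; φR_n = 362.8 kN.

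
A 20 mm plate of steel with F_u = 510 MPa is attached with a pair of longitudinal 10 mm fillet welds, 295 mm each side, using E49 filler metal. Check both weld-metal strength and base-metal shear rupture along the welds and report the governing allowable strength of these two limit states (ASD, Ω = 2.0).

R_n/Ω ≈ 613 kN (weld metal governs)

E49XX → F_EXX = 490 MPa.
t_e = 0.707 × 10 = 7.07 mm; L = 590 mm.
Weld metal: R_n/Ω = (1/2.0) × 0.6 × 490 × 7.07 × 590 × 10⁻³ = 613.2 kN.
Base metal (shear rupture): R_n/Ω = (1/2.0) × 0.6 × 510 × 20 × 590 × 10⁻³ = 1805 kN.
Governing: weld metal.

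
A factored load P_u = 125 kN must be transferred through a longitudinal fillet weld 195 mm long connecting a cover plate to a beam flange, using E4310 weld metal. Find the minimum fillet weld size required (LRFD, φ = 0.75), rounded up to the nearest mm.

E43XX → F_EXX = 430 MPa.
Total weld length L = 195 mm.
Required throat t_e = P_u / (φ × 0.6 F_EXX × L) = 125 / (0.75 × 0.6 × 430 × 195 × 10⁻³) = 3.313 mm.
Required leg w = t_e / 0.707 = 4.686 mm → use 5 mm.

w = 5 mm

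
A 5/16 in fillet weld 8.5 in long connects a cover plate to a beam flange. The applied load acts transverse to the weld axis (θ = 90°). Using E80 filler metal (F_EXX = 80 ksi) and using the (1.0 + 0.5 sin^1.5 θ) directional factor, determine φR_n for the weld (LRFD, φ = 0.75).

t_e = 0.707 × 0.3125 = 0.2209 in; A_we = 0.2209 × 8.5 = 1.878 in².
Directional factor: 1.0 + 0.5 sin^1.5(90°) = 1.5.
F_nw = 0.6 × 80 × 1.5 = 72 ksi.
φR_n = 0.75 × 72 × 1.878 = 101.4 kips.

φR_n ≈ 101 kips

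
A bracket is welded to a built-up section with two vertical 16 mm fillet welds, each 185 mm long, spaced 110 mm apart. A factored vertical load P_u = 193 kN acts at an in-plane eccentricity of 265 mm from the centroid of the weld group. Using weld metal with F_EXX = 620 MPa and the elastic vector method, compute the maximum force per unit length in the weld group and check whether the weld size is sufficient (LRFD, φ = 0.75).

Total weld length L_w = 370 mm. Treat welds as unit-width lines.
Polar moment about centroid: J = 2[d³/12 + d(b/2)²] = 2[185³/12 + 185×55²] = 2175000 mm³.
Direct shear f_v = P/L_w = 193×10³ / 370 = 521.6 N/mm (vertical).
Torsion M = P·e = 193×10³ × 265 = 51145000 N·mm.
Critical point at (x, y) = (55, 92.5) from centroid. f_tx = M·y/J = 2176 N/mm; f_ty = M·x/J = 1294 N/mm.
Resultant f_max = √[f_tx² + (f_v + f_ty)²] = √[2176² + (521.6 + 1294)²] = 2833 N/mm.
Capacity per unit length: φr_n = 0.75 × 0.6 × 620 × (0.707 × 16) = 3156 N/mm.
2833 ≤ 3156 → adequate.

f_max ≈ 2830 N/mm; adequate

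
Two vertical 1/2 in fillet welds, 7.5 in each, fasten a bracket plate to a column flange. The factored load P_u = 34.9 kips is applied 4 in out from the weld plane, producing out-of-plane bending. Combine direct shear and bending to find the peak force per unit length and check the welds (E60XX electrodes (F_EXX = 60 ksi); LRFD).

f_max ≈ 7.8 kip/in; adequate

L_w = 2 × 7.5 = 15 in; section modulus (unit throat) S = 2 × L²/6 = 18.75 in².
Direct shear f_v = P/L_w = 34.9/15 = 2.327 kip/in.
Moment M = P × e = 34.9 × 4 = 139.6 kip·in; bending f_b = M/S = 7.445 kip/in.
f_max = √(f_v² + f_b²) = √(2.327² + 7.445²) = 7.8 kip/in.
φr_n = 0.75 × 0.6 × 60 × (0.707 × 0.5) = 9.544 kip/in → adequate.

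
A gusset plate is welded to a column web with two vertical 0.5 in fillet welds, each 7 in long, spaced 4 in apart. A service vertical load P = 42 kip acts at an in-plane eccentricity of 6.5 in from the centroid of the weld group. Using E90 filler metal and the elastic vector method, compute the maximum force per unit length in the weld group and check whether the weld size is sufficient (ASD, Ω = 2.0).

E90XX → F_EXX = 90 ksi.
Total weld length L_w = 14 in. Treat welds as unit-width lines.
Polar moment about centroid: J = 2[d³/12 + d(b/2)²] = 2[7³/12 + 7×2²] = 113.2 in³.
Direct shear f_v = P/L_w = 42 / 14 = 3 kip/in (vertical).
Torsion M = P·e = 42 × 6.5 = 273 kip·in.
Critical point at (x, y) = (2, 3.5) from centroid. f_tx = M·y/J = 8.443 kip/in; f_ty = M·x/J = 4.825 kip/in.
Resultant f_max = √[f_tx² + (f_v + f_ty)²] = √[8.443² + (3 + 4.825)²] = 11.51 kip/in.
Capacity per unit length: r_n/Ω = (1/2.0) × 0.6 × 90 × (0.707 × 0.5) = 9.544 kip/in.
11.51 > 9.544 → NOT adequate.

f_max ≈ 11.5 kip/in; NOT adequate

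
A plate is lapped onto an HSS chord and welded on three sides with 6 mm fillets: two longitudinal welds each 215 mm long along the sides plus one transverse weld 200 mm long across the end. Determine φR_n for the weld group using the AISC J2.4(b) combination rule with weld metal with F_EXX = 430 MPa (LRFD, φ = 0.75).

t_e = 0.707 × 6 = 4.242 mm.
R_nwl = 0.6 × 430 × 4.242 × 430 × 10⁻³ = 470.6 kN (longitudinal, 2 welds).
R_nwt = 0.6 × 430 × 4.242 × 200 × 10⁻³ = 218.9 kN (transverse, base value).
(i) R_nwl + R_nwt = 689.5 kN; (ii) 0.85 R_nwl + 1.5 R_nwt = 728.3 kN.
R_n = max = 728.3 kN [governs: (ii)]; φR_n = 546.3 kN.

φR_n ≈ 546 kN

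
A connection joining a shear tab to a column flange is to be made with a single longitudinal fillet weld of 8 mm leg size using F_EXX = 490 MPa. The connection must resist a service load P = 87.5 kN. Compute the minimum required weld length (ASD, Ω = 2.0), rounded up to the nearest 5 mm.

Throat t_e = 0.707 × 8 = 5.656 mm.
r_n/Ω = (0.6 × 490 × 5.656) / 2.0 = 831.4 N/mm = 0.8314 kN/mm.
L_req = P / (r_n/Ω) = 87.5 / 0.8314 = 105.2 mm total.
Round up → use L = 110 mm.

L = 110 mm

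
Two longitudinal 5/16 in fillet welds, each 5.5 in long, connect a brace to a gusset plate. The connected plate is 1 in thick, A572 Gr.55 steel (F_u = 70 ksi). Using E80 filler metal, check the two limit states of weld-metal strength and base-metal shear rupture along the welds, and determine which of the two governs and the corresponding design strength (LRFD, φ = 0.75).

φR_n ≈ 87.5 kips (weld metal governs)

E80XX → F_EXX = 80 ksi.
t_e = 0.707 × 0.3125 = 0.2209 in; L = 11 in.
Weld metal: φR_n = 0.75 × 0.6 × 80 × 0.2209 × 11 = 87.49 kips.
Base metal (shear rupture): φR_n = 0.75 × 0.6 × 70 × 1 × 11 = 346.5 kips.
Governing: weld metal.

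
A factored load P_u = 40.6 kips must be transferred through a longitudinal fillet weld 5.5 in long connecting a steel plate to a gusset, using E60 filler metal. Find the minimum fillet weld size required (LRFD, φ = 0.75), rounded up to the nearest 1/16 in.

w = 7/16 in

E60XX → F_EXX = 60 ksi.
Total weld length L = 5.5 in.
Required throat t_e = P_u / (φ × 0.6 F_EXX × L) = 40.6 / (0.75 × 0.6 × 60 × 5.5) = 0.2734 in.
Required leg w = t_e / 0.707 = 0.3867 in → use 7/16 in.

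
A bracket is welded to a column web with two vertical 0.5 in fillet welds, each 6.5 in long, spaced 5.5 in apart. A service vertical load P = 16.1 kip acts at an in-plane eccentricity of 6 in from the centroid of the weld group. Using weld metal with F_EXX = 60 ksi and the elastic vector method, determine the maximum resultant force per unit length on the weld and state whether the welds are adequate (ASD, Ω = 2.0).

f_max ≈ 3.77 kip/in; adequate

Total weld length L_w = 13 in. Treat welds as unit-width lines.
Polar moment about centroid: J = 2[d³/12 + d(b/2)²] = 2[6.5³/12 + 6.5×2.75²] = 144.1 in³.
Direct shear f_v = P/L_w = 16.1 / 13 = 1.238 kip/in (vertical).
Torsion M = P·e = 16.1 × 6 = 96.6 kip·in.
Critical point at (x, y) = (2.75, 3.25) from centroid. f_tx = M·y/J = 2.179 kip/in; f_ty = M·x/J = 1.844 kip/in.
Resultant f_max = √[f_tx² + (f_v + f_ty)²] = √[2.179² + (1.238 + 1.844)²] = 3.775 kip/in.
Capacity per unit length: r_n/Ω = (1/2.0) × 0.6 × 60 × (0.707 × 0.5) = 6.363 kip/in.
3.775 ≤ 6.363 → adequate.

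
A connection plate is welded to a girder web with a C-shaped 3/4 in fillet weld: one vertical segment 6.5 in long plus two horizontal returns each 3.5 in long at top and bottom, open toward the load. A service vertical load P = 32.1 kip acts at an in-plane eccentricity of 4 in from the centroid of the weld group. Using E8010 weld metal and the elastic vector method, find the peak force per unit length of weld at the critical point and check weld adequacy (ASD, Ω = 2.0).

E80XX → F_EXX = 80 ksi.
Total weld length L_w = 13.5 in. Treat welds as unit-width lines.
Centroid: x̄ = 2×3.5×1.75 / 13.5 = 0.9074 in from the vertical weld.
Polar moment about centroid: J = I_x + I_y = [6.5³/12 + 2×3.5×3.25²] + [6.5×0.9074² + 2(3.5³/12 + 3.5×0.8426²)] = 114.3 in³.
Direct shear f_v = P/L_w = 32.1 / 13.5 = 2.378 kip/in (vertical).
Torsion M = P·e = 32.1 × 4 = 128.4 kip·in.
Critical point at (x, y) = (2.593, 3.25) from centroid. f_tx = M·y/J = 3.651 kip/in; f_ty = M·x/J = 2.913 kip/in.
Resultant f_max = √[f_tx² + (f_v + f_ty)²] = √[3.651² + (2.378 + 2.913)²] = 6.428 kip/in.
Capacity per unit length: r_n/Ω = (1/2.0) × 0.6 × 80 × (0.707 × 0.75) = 12.73 kip/in.
6.428 ≤ 12.73 → adequate.

f_max ≈ 6.43 kip/in; adequate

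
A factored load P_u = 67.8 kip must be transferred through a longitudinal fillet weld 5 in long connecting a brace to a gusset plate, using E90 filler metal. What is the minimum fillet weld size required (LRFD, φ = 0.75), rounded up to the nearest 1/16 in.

w = 1/2 in

E90XX → F_EXX = 90 ksi.
Total weld length L = 5 in.
Required throat t_e = P_u / (φ × 0.6 F_EXX × L) = 67.8 / (0.75 × 0.6 × 90 × 5) = 0.3348 in.
Required leg w = t_e / 0.707 = 0.4736 in → use 1/2 in.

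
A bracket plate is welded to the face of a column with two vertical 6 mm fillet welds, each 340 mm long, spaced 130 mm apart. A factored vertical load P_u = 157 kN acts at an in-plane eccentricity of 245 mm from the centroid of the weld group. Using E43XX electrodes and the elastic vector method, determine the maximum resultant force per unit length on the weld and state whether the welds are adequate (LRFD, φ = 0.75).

f_max ≈ 853 N/mm; NOT adequate

E43XX → F_EXX = 430 MPa.
Total weld length L_w = 680 mm. Treat welds as unit-width lines.
Polar moment about centroid: J = 2[d³/12 + d(b/2)²] = 2[340³/12 + 340×65²] = 9424000 mm³.
Direct shear f_v = P/L_w = 157×10³ / 680 = 230.9 N/mm (vertical).
Torsion M = P·e = 157×10³ × 245 = 38465000 N·mm.
Critical point at (x, y) = (65, 170) from centroid. f_tx = M·y/J = 693.9 N/mm; f_ty = M·x/J = 265.3 N/mm.
Resultant f_max = √[f_tx² + (f_v + f_ty)²] = √[693.9² + (230.9 + 265.3)²] = 853.1 N/mm.
Capacity per unit length: φr_n = 0.75 × 0.6 × 430 × (0.707 × 6) = 820.8 N/mm.
853.1 > 820.8 → NOT adequate.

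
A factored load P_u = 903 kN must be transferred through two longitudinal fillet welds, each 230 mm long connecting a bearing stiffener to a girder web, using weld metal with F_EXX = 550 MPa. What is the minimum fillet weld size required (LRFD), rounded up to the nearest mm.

w = 12 mm

Total weld length L = 460 mm.
Required throat t_e = P_u / (φ × 0.6 F_EXX × L) = 903 / (0.75 × 0.6 × 550 × 460 × 10⁻³) = 7.931 mm.
Required leg w = t_e / 0.707 = 11.22 mm → use 12 mm.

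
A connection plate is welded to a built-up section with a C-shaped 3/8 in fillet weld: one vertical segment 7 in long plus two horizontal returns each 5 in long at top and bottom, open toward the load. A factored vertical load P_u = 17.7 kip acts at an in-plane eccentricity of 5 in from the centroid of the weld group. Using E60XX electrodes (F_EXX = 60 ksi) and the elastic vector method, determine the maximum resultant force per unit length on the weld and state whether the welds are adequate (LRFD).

Total weld length L_w = 17 in. Treat welds as unit-width lines.
Centroid: x̄ = 2×5×2.5 / 17 = 1.471 in from the vertical weld.
Polar moment about centroid: J = I_x + I_y = [7³/12 + 2×5×3.5²] + [7×1.471² + 2(5³/12 + 5×1.029²)] = 197.7 in³.
Direct shear f_v = P/L_w = 17.7 / 17 = 1.041 kip/in (vertical).
Torsion M = P·e = 17.7 × 5 = 88.5 kip·in.
Critical point at (x, y) = (3.529, 3.5) from centroid. f_tx = M·y/J = 1.567 kip/in; f_ty = M·x/J = 1.58 kip/in.
Resultant f_max = √[f_tx² + (f_v + f_ty)²] = √[1.567² + (1.041 + 1.58)²] = 3.054 kip/in.
Capacity per unit length: φr_n = 0.75 × 0.6 × 60 × (0.707 × 0.375) = 7.158 kip/in.
3.054 ≤ 7.158 → adequate.

f_max ≈ 3.05 kip/in; adequate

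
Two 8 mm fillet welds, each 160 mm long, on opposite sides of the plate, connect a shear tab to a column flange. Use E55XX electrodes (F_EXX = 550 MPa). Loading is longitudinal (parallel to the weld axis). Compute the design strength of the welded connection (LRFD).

φR_n ≈ 448 kN

Effective throat t_e = 0.707 × 8 = 5.656 mm.
Total length L = 320 mm; A_we = 5.656 × 320 = 1810 mm².
F_nw = 0.6 F_EXX = 0.6 × 550 = 330 MPa.
φR_n = 0.75 × 330 × 1810 × 10⁻³ = 448 kN.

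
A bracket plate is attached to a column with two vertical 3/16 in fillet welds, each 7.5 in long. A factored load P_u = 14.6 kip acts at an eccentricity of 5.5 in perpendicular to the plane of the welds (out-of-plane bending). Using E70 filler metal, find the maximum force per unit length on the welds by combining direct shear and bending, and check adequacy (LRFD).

f_max ≈ 4.39 kip/in; NOT adequate

E70XX → F_EXX = 70 ksi.
L_w = 2 × 7.5 = 15 in; section modulus (unit throat) S = 2 × L²/6 = 18.75 in².
Direct shear f_v = P/L_w = 14.6/15 = 0.9733 kip/in.
Moment M = P × e = 14.6 × 5.5 = 80.3 kip·in; bending f_b = M/S = 4.283 kip/in.
f_max = √(f_v² + f_b²) = √(0.9733² + 4.283²) = 4.392 kip/in.
φr_n = 0.75 × 0.6 × 70 × (0.707 × 0.1875) = 4.176 kip/in → NOT adequate.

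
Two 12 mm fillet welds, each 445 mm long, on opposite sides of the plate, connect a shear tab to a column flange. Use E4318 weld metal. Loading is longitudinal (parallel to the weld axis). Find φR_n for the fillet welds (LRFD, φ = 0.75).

φR_n ≈ 1460 kN

E43XX → F_EXX = 430 MPa.
Effective throat t_e = 0.707 × 12 = 8.484 mm.
Total length L = 890 mm; A_we = 8.484 × 890 = 7551 mm².
F_nw = 0.6 F_EXX = 0.6 × 430 = 258 MPa.
φR_n = 0.75 × 258 × 7551 × 10⁻³ = 1461 kN.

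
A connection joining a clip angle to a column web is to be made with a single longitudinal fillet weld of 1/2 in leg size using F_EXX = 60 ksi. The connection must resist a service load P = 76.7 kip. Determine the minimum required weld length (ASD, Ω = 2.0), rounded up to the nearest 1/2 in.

Throat t_e = 0.707 × 0.5 = 0.3535 in.
r_n/Ω = (0.6 × 60 × 0.3535) / 2.0 = 6.363 kip/in.
L_req = P / (r_n/Ω) = 76.7 / 6.363 = 12.05 in total.
Round up → use L = 12.5 in.

L = 12.5 in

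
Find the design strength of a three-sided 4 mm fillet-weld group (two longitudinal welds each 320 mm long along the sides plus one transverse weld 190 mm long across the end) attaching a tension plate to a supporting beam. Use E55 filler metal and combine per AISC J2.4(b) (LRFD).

E55XX → F_EXX = 550 MPa.
t_e = 0.707 × 4 = 2.828 mm.
R_nwl = 0.6 × 550 × 2.828 × 640 × 10⁻³ = 597.3 kN (longitudinal, 2 welds).
R_nwt = 0.6 × 550 × 2.828 × 190 × 10⁻³ = 177.3 kN (transverse, base value).
(i) R_nwl + R_nwt = 774.6 kN; (ii) 0.85 R_nwl + 1.5 R_nwt = 773.7 kN.
R_n = max = 774.6 kN [governs: (i)]; φR_n = 580.9 kN.

φR_n ≈ 581 kN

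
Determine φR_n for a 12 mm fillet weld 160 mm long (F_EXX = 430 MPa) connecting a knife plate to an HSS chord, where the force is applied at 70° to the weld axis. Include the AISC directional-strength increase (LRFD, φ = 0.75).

φR_n ≈ 382 kN

t_e = 0.707 × 12 = 8.484 mm; A_we = 8.484 × 160 = 1357 mm².
Directional factor: 1.0 + 0.5 sin^1.5(70°) = 1.455.
F_nw = 0.6 × 430 × 1.455 = 375.5 MPa.
φR_n = 0.75 × 375.5 × 1357 × 10⁻³ = 382.3 kN.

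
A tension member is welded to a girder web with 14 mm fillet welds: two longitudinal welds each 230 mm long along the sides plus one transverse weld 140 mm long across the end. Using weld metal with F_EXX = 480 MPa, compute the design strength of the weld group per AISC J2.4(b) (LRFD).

t_e = 0.707 × 14 = 9.898 mm.
R_nwl = 0.6 × 480 × 9.898 × 460 × 10⁻³ = 1311 kN (longitudinal, 2 welds).
R_nwt = 0.6 × 480 × 9.898 × 140 × 10⁻³ = 399.1 kN (transverse, base value).
(i) R_nwl + R_nwt = 1710 kN; (ii) 0.85 R_nwl + 1.5 R_nwt = 1713 kN.
R_n = max = 1713 kN [governs: (ii)]; φR_n = 1285 kN.

φR_n ≈ 1280 kN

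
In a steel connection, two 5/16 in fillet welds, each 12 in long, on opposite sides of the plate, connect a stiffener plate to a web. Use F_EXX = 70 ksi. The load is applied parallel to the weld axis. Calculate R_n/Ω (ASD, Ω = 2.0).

R_n/Ω ≈ 111 kip

Effective throat t_e = 0.707 × 0.3125 = 0.2209 in.
Total length L = 24 in; A_we = 0.2209 × 24 = 5.302 in².
F_nw = 0.6 F_EXX = 0.6 × 70 = 42 ksi.
R_n = 42 × 5.302 = 222.7 kip; R_n/Ω = 222.7/2.0 = 111.4 kip.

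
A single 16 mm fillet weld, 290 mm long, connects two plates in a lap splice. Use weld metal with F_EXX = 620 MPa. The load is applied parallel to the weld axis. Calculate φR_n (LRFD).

Effective throat t_e = 0.707 × 16 = 11.31 mm.
Total length L = 290 mm; A_we = 11.31 × 290 = 3280 mm².
F_nw = 0.6 F_EXX = 0.6 × 620 = 372 MPa.
φR_n = 0.75 × 372 × 3280 × 10⁻³ = 915.3 kN.

φR_n ≈ 915 kN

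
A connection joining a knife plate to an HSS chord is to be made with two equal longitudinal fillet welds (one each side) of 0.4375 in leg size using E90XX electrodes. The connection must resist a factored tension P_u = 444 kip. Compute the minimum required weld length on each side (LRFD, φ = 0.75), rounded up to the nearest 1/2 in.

L = 18 in on each side

E90XX → F_EXX = 90 ksi.
Throat t_e = 0.707 × 0.4375 = 0.3093 in.
φr_n = 0.75 × 0.6 × 90 × 0.3093 = 12.53 kip/in.
L_req = P_u / φr_n = 444 / 12.53 = 35.44 in total.
Per side: 35.44 / 2 = 17.72 in.
Round up → use L = 18 in on each side.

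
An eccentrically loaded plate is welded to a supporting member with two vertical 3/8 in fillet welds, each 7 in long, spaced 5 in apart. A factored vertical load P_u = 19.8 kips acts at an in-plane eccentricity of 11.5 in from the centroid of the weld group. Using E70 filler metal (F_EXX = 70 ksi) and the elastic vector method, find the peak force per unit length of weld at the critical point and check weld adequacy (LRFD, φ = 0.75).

f_max ≈ 7.68 kip/in; adequate

Total weld length L_w = 14 in. Treat welds as unit-width lines.
Polar moment about centroid: J = 2[d³/12 + d(b/2)²] = 2[7³/12 + 7×2.5²] = 144.7 in³.
Direct shear f_v = P/L_w = 19.8 / 14 = 1.414 kip/in (vertical).
Torsion M = P·e = 19.8 × 11.5 = 227.7 kip·in.
Critical point at (x, y) = (2.5, 3.5) from centroid. f_tx = M·y/J = 5.509 kip/in; f_ty = M·x/J = 3.935 kip/in.
Resultant f_max = √[f_tx² + (f_v + f_ty)²] = √[5.509² + (1.414 + 3.935)²] = 7.679 kip/in.
Capacity per unit length: φr_n = 0.75 × 0.6 × 70 × (0.707 × 0.375) = 8.351 kip/in.
7.679 ≤ 8.351 → adequate.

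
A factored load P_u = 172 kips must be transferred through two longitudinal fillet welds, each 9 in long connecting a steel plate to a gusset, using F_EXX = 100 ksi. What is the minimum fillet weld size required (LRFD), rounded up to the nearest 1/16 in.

Total weld length L = 18 in.
Required throat t_e = P_u / (φ × 0.6 F_EXX × L) = 172 / (0.75 × 0.6 × 100 × 18) = 0.2123 in.
Required leg w = t_e / 0.707 = 0.3003 in → use 5/16 in.

w = 5/16 in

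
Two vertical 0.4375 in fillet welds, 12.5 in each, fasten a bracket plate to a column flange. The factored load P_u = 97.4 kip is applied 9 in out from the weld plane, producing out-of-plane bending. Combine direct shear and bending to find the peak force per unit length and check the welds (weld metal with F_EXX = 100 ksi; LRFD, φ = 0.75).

L_w = 2 × 12.5 = 25 in; section modulus (unit throat) S = 2 × L²/6 = 52.08 in².
Direct shear f_v = P/L_w = 97.4/25 = 3.896 kip/in.
Moment M = P × e = 97.4 × 9 = 876.6 kip·in; bending f_b = M/S = 16.83 kip/in.
f_max = √(f_v² + f_b²) = √(3.896² + 16.83²) = 17.28 kip/in.
φr_n = 0.75 × 0.6 × 100 × (0.707 × 0.4375) = 13.92 kip/in → NOT adequate.

f_max ≈ 17.3 kip/in; NOT adequate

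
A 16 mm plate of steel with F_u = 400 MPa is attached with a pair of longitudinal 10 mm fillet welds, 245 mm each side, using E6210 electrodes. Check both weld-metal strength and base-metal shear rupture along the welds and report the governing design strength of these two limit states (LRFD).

E62XX → F_EXX = 620 MPa.
t_e = 0.707 × 10 = 7.07 mm; L = 490 mm.
Weld metal: φR_n = 0.75 × 0.6 × 620 × 7.07 × 490 × 10⁻³ = 966.5 kN.
Base metal (shear rupture): φR_n = 0.75 × 0.6 × 400 × 16 × 490 × 10⁻³ = 1411 kN.
Governing: weld metal.

φR_n ≈ 967 kN (weld metal governs)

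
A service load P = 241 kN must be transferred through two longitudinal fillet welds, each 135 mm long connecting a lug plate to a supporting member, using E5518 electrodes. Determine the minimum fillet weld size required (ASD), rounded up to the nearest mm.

E55XX → F_EXX = 550 MPa.
Total weld length L = 270 mm.
Required throat t_e = P × Ω / (0.6 F_EXX × L) = 241 × 2.0 / (0.6 × 550 × 270 × 10⁻³) = 5.41 mm.
Required leg w = t_e / 0.707 = 7.652 mm → use 8 mm.

w = 8 mm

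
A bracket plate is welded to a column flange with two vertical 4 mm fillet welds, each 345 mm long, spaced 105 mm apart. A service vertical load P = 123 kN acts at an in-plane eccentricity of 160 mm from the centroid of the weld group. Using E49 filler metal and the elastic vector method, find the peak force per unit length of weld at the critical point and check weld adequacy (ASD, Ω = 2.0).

E49XX → F_EXX = 490 MPa.
Total weld length L_w = 690 mm. Treat welds as unit-width lines.
Polar moment about centroid: J = 2[d³/12 + d(b/2)²] = 2[345³/12 + 345×52.5²] = 8746000 mm³.
Direct shear f_v = P/L_w = 123×10³ / 690 = 178.3 N/mm (vertical).
Torsion M = P·e = 123×10³ × 160 = 19680000 N·mm.
Critical point at (x, y) = (52.5, 172.5) from centroid. f_tx = M·y/J = 388.2 N/mm; f_ty = M·x/J = 118.1 N/mm.
Resultant f_max = √[f_tx² + (f_v + f_ty)²] = √[388.2² + (178.3 + 118.1)²] = 488.4 N/mm.
Capacity per unit length: r_n/Ω = (1/2.0) × 0.6 × 490 × (0.707 × 4) = 415.7 N/mm.
488.4 > 415.7 → NOT adequate.

f_max ≈ 488 N/mm; NOT adequate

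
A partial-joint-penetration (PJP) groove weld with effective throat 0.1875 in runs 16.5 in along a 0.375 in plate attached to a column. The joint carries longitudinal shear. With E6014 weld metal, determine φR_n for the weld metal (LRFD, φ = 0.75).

φR_n ≈ 83.5 kip

E60XX → F_EXX = 60 ksi.
Effective throat (given) t_e = 0.1875 in.
A_we = 0.1875 × 16.5 = 3.094 in².
F_nw = 0.6 F_EXX = 36 ksi.
φR_n = 0.75 × 36 × 3.094 = 83.53 kip.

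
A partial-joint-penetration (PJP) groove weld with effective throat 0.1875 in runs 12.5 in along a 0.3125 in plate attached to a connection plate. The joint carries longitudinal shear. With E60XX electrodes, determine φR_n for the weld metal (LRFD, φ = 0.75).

φR_n ≈ 63.3 kips

E60XX → F_EXX = 60 ksi.
Effective throat (given) t_e = 0.1875 in.
A_we = 0.1875 × 12.5 = 2.344 in².
F_nw = 0.6 F_EXX = 36 ksi.
φR_n = 0.75 × 36 × 2.344 = 63.28 kips.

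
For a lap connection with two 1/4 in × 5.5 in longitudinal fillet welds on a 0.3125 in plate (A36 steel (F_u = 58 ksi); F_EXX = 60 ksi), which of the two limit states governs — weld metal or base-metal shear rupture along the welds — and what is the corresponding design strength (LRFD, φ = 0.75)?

t_e = 0.707 × 0.25 = 0.1767 in; L = 11 in.
Weld metal: φR_n = 0.75 × 0.6 × 60 × 0.1767 × 11 = 52.49 kip.
Base metal (shear rupture): φR_n = 0.75 × 0.6 × 58 × 0.3125 × 11 = 89.72 kip.
Governing: weld metal.

φR_n ≈ 52.5 kip (weld metal governs)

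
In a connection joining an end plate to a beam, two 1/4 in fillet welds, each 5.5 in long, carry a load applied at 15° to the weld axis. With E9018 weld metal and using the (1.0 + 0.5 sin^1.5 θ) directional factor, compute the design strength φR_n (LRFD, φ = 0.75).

E90XX → F_EXX = 90 ksi.
t_e = 0.707 × 0.25 = 0.1767 in; A_we = 0.1767 × 11 = 1.944 in².
Directional factor: 1.0 + 0.5 sin^1.5(15°) = 1.066.
F_nw = 0.6 × 90 × 1.066 = 57.56 ksi.
φR_n = 0.75 × 57.56 × 1.944 = 83.93 kip.

φR_n ≈ 83.9 kip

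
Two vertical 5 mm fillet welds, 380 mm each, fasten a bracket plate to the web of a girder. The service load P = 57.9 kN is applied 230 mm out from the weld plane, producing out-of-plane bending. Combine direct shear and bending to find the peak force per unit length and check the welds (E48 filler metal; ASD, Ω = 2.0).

f_max ≈ 287 N/mm; adequate

E48XX → F_EXX = 480 MPa.
L_w = 2 × 380 = 760 mm; section modulus (unit throat) S = 2 × L²/6 = 48130 mm².
Direct shear f_v = P/L_w = 57.9×10³/760 = 76.18 N/mm.
Moment M = P × e = 57.9×10³ × 230 = 13317000 N·mm; bending f_b = M/S = 276.7 N/mm.
f_max = √(f_v² + f_b²) = √(76.18² + 276.7²) = 287 N/mm.
r_n/Ω = (1/2.0) × 0.6 × 480 × (0.707 × 5) = 509 N/mm → adequate.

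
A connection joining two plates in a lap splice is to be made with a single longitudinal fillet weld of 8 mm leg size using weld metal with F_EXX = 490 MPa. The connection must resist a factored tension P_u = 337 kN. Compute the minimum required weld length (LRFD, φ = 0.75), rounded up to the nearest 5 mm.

L = 275 mm

Throat t_e = 0.707 × 8 = 5.656 mm.
φr_n = 0.75 × 0.6 × 490 × 5.656 × 10⁻³ = 1.247 kN/mm.
L_req = P_u / φr_n = 337 / 1.247 = 270.2 mm total.
Round up → use L = 275 mm.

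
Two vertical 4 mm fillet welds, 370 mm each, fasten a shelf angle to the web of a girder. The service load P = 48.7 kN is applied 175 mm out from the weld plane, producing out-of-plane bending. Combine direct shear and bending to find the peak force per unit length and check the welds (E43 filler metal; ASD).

f_max ≈ 198 N/mm; adequate

E43XX → F_EXX = 430 MPa.
L_w = 2 × 370 = 740 mm; section modulus (unit throat) S = 2 × L²/6 = 45630 mm².
Direct shear f_v = P/L_w = 48.7×10³/740 = 65.81 N/mm.
Moment M = P × e = 48.7×10³ × 175 = 8522500 N·mm; bending f_b = M/S = 186.8 N/mm.
f_max = √(f_v² + f_b²) = √(65.81² + 186.8²) = 198 N/mm.
r_n/Ω = (1/2.0) × 0.6 × 430 × (0.707 × 4) = 364.8 N/mm → adequate.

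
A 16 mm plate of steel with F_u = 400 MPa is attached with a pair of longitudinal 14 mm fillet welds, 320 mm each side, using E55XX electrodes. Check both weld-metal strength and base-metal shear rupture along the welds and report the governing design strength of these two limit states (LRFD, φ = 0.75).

φR_n ≈ 1570 kN (weld metal governs)

E55XX → F_EXX = 550 MPa.
t_e = 0.707 × 14 = 9.898 mm; L = 640 mm.
Weld metal: φR_n = 0.75 × 0.6 × 550 × 9.898 × 640 × 10⁻³ = 1568 kN.
Base metal (shear rupture): φR_n = 0.75 × 0.6 × 400 × 16 × 640 × 10⁻³ = 1843 kN.
Governing: weld metal.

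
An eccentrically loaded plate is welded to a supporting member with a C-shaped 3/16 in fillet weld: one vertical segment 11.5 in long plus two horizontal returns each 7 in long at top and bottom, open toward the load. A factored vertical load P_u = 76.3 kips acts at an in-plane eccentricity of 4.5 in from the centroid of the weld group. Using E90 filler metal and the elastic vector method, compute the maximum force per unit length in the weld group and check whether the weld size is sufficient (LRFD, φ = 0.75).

f_max ≈ 6.05 kip/in; NOT adequate

E90XX → F_EXX = 90 ksi.
Total weld length L_w = 25.5 in. Treat welds as unit-width lines.
Centroid: x̄ = 2×7×3.5 / 25.5 = 1.922 in from the vertical weld.
Polar moment about centroid: J = I_x + I_y = [11.5³/12 + 2×7×5.75²] + [11.5×1.922² + 2(7³/12 + 7×1.578²)] = 724.1 in³.
Direct shear f_v = P/L_w = 76.3 / 25.5 = 2.992 kip/in (vertical).
Torsion M = P·e = 76.3 × 4.5 = 343.35 kip·in.
Critical point at (x, y) = (5.078, 5.75) from centroid. f_tx = M·y/J = 2.726 kip/in; f_ty = M·x/J = 2.408 kip/in.
Resultant f_max = √[f_tx² + (f_v + f_ty)²] = √[2.726² + (2.992 + 2.408)²] = 6.049 kip/in.
Capacity per unit length: φr_n = 0.75 × 0.6 × 90 × (0.707 × 0.1875) = 5.369 kip/in.
6.049 > 5.369 → NOT adequate.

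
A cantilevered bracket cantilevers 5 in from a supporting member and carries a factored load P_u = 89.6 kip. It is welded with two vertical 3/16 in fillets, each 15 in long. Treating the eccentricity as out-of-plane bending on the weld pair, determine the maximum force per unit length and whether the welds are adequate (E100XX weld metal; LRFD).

f_max ≈ 6.68 kip/in; NOT adequate

E100XX → F_EXX = 100 ksi.
L_w = 2 × 15 = 30 in; section modulus (unit throat) S = 2 × L²/6 = 75 in².
Direct shear f_v = P/L_w = 89.6/30 = 2.987 kip/in.
Moment M = P × e = 89.6 × 5 = 448 kip·in; bending f_b = M/S = 5.973 kip/in.
f_max = √(f_v² + f_b²) = √(2.987² + 5.973²) = 6.678 kip/in.
φr_n = 0.75 × 0.6 × 100 × (0.707 × 0.1875) = 5.965 kip/in → NOT adequate.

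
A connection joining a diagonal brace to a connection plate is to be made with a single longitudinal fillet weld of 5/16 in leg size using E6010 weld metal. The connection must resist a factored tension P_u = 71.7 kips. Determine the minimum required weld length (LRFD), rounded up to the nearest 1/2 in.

L = 12.5 in

E60XX → F_EXX = 60 ksi.
Throat t_e = 0.707 × 0.3125 = 0.2209 in.
φr_n = 0.75 × 0.6 × 60 × 0.2209 = 5.965 kips/in.
L_req = P_u / φr_n = 71.7 / 5.965 = 12.02 in total.
Round up → use L = 12.5 in.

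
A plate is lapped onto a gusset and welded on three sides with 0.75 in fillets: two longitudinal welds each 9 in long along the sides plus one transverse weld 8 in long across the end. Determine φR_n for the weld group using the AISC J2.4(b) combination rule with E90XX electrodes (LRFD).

E90XX → F_EXX = 90 ksi.
t_e = 0.707 × 0.75 = 0.5302 in.
R_nwl = 0.6 × 90 × 0.5302 × 18 = 515.4 kips (longitudinal, 2 welds).
R_nwt = 0.6 × 90 × 0.5302 × 8 = 229.1 kips (transverse, base value).
(i) R_nwl + R_nwt = 744.5 kips; (ii) 0.85 R_nwl + 1.5 R_nwt = 781.7 kips.
R_n = max = 781.7 kips [governs: (ii)]; φR_n = 586.3 kips.

φR_n ≈ 586 kips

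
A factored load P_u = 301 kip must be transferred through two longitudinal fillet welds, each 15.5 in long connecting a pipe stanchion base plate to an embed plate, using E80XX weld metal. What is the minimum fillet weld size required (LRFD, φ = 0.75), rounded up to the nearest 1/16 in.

w = 7/16 in

E80XX → F_EXX = 80 ksi.
Total weld length L = 31 in.
Required throat t_e = P_u / (φ × 0.6 F_EXX × L) = 301 / (0.75 × 0.6 × 80 × 31) = 0.2697 in.
Required leg w = t_e / 0.707 = 0.3815 in → use 7/16 in.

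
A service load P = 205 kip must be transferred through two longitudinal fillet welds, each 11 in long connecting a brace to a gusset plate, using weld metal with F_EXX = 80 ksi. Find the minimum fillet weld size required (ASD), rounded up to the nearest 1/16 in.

w = 9/16 in

Total weld length L = 22 in.
Required throat t_e = P × Ω / (0.6 F_EXX × L) = 205 × 2.0 / (0.6 × 80 × 22) = 0.3883 in.
Required leg w = t_e / 0.707 = 0.5492 in → use 9/16 in.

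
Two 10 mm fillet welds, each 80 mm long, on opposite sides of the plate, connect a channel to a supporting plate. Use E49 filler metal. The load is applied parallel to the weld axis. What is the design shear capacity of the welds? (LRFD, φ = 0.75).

E49XX → F_EXX = 490 MPa.
Effective throat t_e = 0.707 × 10 = 7.07 mm.
Total length L = 160 mm; A_we = 7.07 × 160 = 1131 mm².
F_nw = 0.6 F_EXX = 0.6 × 490 = 294 MPa.
φR_n = 0.75 × 294 × 1131 × 10⁻³ = 249.4 kN.

φR_n ≈ 249 kN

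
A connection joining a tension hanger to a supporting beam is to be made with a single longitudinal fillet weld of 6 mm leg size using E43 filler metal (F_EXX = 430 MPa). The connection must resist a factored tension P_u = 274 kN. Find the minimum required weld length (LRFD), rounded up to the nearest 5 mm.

L = 335 mm

Throat t_e = 0.707 × 6 = 4.242 mm.
φr_n = 0.75 × 0.6 × 430 × 4.242 × 10⁻³ = 0.8208 kN/mm.
L_req = P_u / φr_n = 274 / 0.8208 = 333.8 mm total.
Round up → use L = 335 mm.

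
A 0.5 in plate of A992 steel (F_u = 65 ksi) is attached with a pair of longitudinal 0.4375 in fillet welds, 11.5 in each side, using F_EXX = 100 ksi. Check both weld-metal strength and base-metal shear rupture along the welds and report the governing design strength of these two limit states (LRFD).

φR_n ≈ 320 kips (weld metal governs)

t_e = 0.707 × 0.4375 = 0.3093 in; L = 23 in.
Weld metal: φR_n = 0.75 × 0.6 × 100 × 0.3093 × 23 = 320.1 kips.
Base metal (shear rupture): φR_n = 0.75 × 0.6 × 65 × 0.5 × 23 = 336.4 kips.
Governing: weld metal.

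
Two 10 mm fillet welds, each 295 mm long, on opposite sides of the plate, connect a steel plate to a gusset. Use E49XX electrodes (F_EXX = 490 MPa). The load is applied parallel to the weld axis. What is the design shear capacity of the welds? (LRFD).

Effective throat t_e = 0.707 × 10 = 7.07 mm.
Total length L = 590 mm; A_we = 7.07 × 590 = 4171 mm².
F_nw = 0.6 F_EXX = 0.6 × 490 = 294 MPa.
φR_n = 0.75 × 294 × 4171 × 10⁻³ = 919.8 kN.

φR_n ≈ 920 kN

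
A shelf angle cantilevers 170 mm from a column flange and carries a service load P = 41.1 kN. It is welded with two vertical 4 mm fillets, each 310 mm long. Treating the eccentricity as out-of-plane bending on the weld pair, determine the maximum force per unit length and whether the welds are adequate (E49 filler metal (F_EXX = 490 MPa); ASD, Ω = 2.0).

f_max ≈ 228 N/mm; adequate

L_w = 2 × 310 = 620 mm; section modulus (unit throat) S = 2 × L²/6 = 32030 mm².
Direct shear f_v = P/L_w = 41.1×10³/620 = 66.29 N/mm.
Moment M = P × e = 41.1×10³ × 170 = 6987000 N·mm; bending f_b = M/S = 218.1 N/mm.
f_max = √(f_v² + f_b²) = √(66.29² + 218.1²) = 228 N/mm.
r_n/Ω = (1/2.0) × 0.6 × 490 × (0.707 × 4) = 415.7 N/mm → adequate.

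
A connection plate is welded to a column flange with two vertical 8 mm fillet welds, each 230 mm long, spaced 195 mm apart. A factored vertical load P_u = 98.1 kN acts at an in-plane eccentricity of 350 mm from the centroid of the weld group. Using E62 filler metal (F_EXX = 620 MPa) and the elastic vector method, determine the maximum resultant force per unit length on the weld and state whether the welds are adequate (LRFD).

f_max ≈ 961 N/mm; adequate

Total weld length L_w = 460 mm. Treat welds as unit-width lines.
Polar moment about centroid: J = 2[d³/12 + d(b/2)²] = 2[230³/12 + 230×97.5²] = 6401000 mm³.
Direct shear f_v = P/L_w = 98.1×10³ / 460 = 213.3 N/mm (vertical).
Torsion M = P·e = 98.1×10³ × 350 = 34335000 N·mm.
Critical point at (x, y) = (97.5, 115) from centroid. f_tx = M·y/J = 616.9 N/mm; f_ty = M·x/J = 523 N/mm.
Resultant f_max = √[f_tx² + (f_v + f_ty)²] = √[616.9² + (213.3 + 523)²] = 960.5 N/mm.
Capacity per unit length: φr_n = 0.75 × 0.6 × 620 × (0.707 × 8) = 1578 N/mm.
960.5 ≤ 1578 → adequate.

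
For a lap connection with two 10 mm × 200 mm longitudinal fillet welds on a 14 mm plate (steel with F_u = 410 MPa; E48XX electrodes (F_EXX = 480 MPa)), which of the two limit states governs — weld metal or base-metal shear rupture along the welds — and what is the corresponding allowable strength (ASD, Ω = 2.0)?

t_e = 0.707 × 10 = 7.07 mm; L = 400 mm.
Weld metal: R_n/Ω = (1/2.0) × 0.6 × 480 × 7.07 × 400 × 10⁻³ = 407.2 kN.
Base metal (shear rupture): R_n/Ω = (1/2.0) × 0.6 × 410 × 14 × 400 × 10⁻³ = 688.8 kN.
Governing: weld metal.

R_n/Ω ≈ 407 kN (weld metal governs)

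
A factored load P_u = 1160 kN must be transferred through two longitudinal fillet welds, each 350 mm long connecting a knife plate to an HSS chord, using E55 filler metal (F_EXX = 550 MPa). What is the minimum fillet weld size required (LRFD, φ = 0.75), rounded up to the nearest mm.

w = 10 mm

Total weld length L = 700 mm.
Required throat t_e = P_u / (φ × 0.6 F_EXX × L) = 1160 / (0.75 × 0.6 × 550 × 700 × 10⁻³) = 6.696 mm.
Required leg w = t_e / 0.707 = 9.47 mm → use 10 mm.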